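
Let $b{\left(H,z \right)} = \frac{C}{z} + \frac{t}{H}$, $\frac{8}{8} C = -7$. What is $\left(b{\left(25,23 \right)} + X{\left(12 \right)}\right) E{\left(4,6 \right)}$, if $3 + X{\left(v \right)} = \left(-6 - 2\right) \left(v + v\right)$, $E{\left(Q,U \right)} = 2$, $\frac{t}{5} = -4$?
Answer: $- \frac{45104}{115} \approx -392.21$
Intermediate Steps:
$C = -7$
$t = -20$ ($t = 5 \left(-4\right) = -20$)
$b{\left(H,z \right)} = - \frac{20}{H} - \frac{7}{z}$ ($b{\left(H,z \right)} = - \frac{7}{z} - \frac{20}{H} = - \frac{20}{H} - \frac{7}{z}$)
$X{\left(v \right)} = -3 - 16 v$ ($X{\left(v \right)} = -3 + \left(-6 - 2\right) \left(v + v\right) = -3 - 8 \cdot 2 v = -3 - 16 v$)
$\left(b{\left(25,23 \right)} + X{\left(12 \right)}\right) E{\left(4,6 \right)} = \left(\left(- \frac{20}{25} - \frac{7}{23}\right) - 195\right) 2 = \left(\left(\left(-20\right) \frac{1}{25} - \frac{7}{23}\right) - 195\right) 2 = \left(\left(- \frac{4}{5} - \frac{7}{23}\right) - 195\right) 2 = \left(- \frac{127}{115} - 195\right) 2 = \left(- \frac{22552}{115}\right) 2 = - \frac{45104}{115}$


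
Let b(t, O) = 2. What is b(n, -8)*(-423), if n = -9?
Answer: -846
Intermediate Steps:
b(n, -8)*(-423) = 2*(-423) = -846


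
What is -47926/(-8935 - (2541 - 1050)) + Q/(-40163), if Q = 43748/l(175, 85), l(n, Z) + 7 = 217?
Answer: 100940697583/21983820495 ≈ 4.5916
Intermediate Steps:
l(n, Z) = 210 (l(n, Z) = -7 + 217 = 210)
Q = 21874/105 (Q = 43748/210 = 43748*(1/210) = 21874/105 ≈ 208.32)
-47926/(-8935 - (2541 - 1050)) + Q/(-40163) = -47926/(-8935 - (2541 - 1050)) + (21874/105)/(-40163) = -47926/(-8935 - 1*1491) + (21874/105)*(-1/40163) = -47926/(-8935 - 1491) - 21874/4217115 = -47926/(-10426) - 21874/4217115 = -47926*(-1/10426) - 21874/4217115 = 23963/5213 - 21874/4217115 = 100940697583/21983820495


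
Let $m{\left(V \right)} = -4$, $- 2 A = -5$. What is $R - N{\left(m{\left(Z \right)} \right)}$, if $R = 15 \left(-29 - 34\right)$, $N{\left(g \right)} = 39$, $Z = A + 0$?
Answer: $-984$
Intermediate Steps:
$A = \frac{5}{2}$ ($A = \left(- \frac{1}{2}\right) \left(-5\right) = \frac{5}{2} \approx 2.5$)
$Z = \frac{5}{2}$ ($Z = \frac{5}{2} + 0 = \frac{5}{2} \approx 2.5$)
$R = -945$ ($R = 15 \left(-63\right) = -945$)
$R - N{\left(m{\left(Z \right)} \right)} = -945 - 39 = -984$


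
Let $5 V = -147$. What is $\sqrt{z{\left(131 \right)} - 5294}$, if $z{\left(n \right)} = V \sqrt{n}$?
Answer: $\frac{\sqrt{-132350 - 735 \sqrt{131}}}{5} \approx 75.037 i$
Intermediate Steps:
$V = - \frac{147}{5}$ ($V = \frac{1}{5} \left(-147\right) = - \frac{147}{5} \approx -29.4$)
$z{\left(n \right)} = - \frac{147 \sqrt{n}}{5}$
$\sqrt{z{\left(131 \right)} - 5294} = \sqrt{- \frac{147 \sqrt{131}}{5} - 5294} = \sqrt{-5294 - \frac{147 \sqrt{131}}{5}}$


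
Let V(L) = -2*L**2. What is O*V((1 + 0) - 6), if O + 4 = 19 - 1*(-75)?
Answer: -4500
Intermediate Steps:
O = 90 (O = -4 + (19 - 1*(-75)) = -4 + (19 + 75) = -4 + 94 = 90)
O*V((1 + 0) - 6) = 90*(-2*((1 + 0) - 6)**2) = 90*(-2*(1 - 6)**2) = 90*(-2*(-5)**2) = 90*(-2*25) = 90*(-50) = -4500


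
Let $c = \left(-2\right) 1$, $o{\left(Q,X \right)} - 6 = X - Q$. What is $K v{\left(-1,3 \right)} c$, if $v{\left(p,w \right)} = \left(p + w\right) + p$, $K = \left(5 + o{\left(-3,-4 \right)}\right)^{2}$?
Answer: $-200$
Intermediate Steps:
$o{\left(Q,X \right)} = 6 + X - Q$ ($o{\left(Q,X \right)} = 6 - \left(Q - X\right) = 6 + X - Q$)
$c = -2$
$K = 100$ ($K = \left(5 - -5\right)^{2} = \left(5 + \left(6 - 4 + 3\right)\right)^{2} = \left(5 + 5\right)^{2} = 10^{2} = 100$)
$v{\left(p,w \right)} = w + 2 p$
$K v{\left(-1,3 \right)} c = 100 \left(3 + 2 \left(-1\right)\right) \left(-2\right) = 100 \left(3 - 2\right) \left(-2\right) = 100 \cdot 1 \left(-2\right) = 100 \left(-2\right) = -200$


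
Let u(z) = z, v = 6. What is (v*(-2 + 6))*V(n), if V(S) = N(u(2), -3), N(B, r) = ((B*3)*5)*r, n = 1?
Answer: -2160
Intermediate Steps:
N(B, r) = 15*B*r (N(B, r) = ((3*B)*5)*r = (15*B)*r = 15*B*r)
V(S) = -90 (V(S) = 15*2*(-3) = -90)
(v*(-2 + 6))*V(n) = (6*(-2 + 6))*(-90) = (6*4)*(-90) = 24*(-90) = -2160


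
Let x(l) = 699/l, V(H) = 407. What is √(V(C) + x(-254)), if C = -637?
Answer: √26080466/254 ≈ 20.106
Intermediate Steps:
√(V(C) + x(-254)) = √(407 + 699/(-254)) = √(407 + 699*(-1/254)) = √(407 - 699/254) = √(102679/254) = √26080466/254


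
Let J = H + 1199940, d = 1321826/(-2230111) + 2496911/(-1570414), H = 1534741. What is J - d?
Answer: 9577400704022963759/3502197535954 ≈ 2.7347e+6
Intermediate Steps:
d = -7644202743085/3502197535954 (d = 1321826*(-1/2230111) + 2496911*(-1/1570414) = -1321826/2230111 - 2496911/1570414 = -7644202743085/3502197535954 ≈ -2.1827)
J = 2734681 (J = 1534741 + 1199940 = 2734681)
J - d = 2734681 - 1*(-7644202743085/3502197535954) = 2734681 + 7644202743085/3502197535954 = 9577400704022963759/3502197535954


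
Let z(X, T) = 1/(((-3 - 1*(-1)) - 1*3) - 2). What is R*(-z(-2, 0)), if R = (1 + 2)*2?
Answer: 6/7 ≈ 0.85714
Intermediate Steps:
z(X, T) = -⅐ (z(X, T) = 1/(((-3 + 1) - 3) - 2) = 1/((-2 - 3) - 2) = 1/(-5 - 2) = 1/(-7) = -⅐)
R = 6 (R = 3*2 = 6)
R*(-z(-2, 0)) = 6*(-1*(-⅐)) = 6*(⅐) = 6/7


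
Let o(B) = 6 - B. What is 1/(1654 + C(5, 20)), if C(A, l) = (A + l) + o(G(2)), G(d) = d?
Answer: 1/1683 ≈ 0.00059418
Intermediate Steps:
C(A, l) = 4 + A + l (C(A, l) = (A + l) + (6 - 1*2) = (A + l) + (6 - 2) = (A + l) + 4 = 4 + A + l)
1/(1654 + C(5, 20)) = 1/(1654 + (4 + 5 + 20)) = 1/(1654 + 29) = 1/1683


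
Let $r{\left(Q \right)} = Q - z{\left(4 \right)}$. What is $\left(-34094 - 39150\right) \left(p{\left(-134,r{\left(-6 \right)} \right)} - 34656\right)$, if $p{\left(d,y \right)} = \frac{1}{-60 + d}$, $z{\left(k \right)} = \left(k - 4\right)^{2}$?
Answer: $\frac{246219410830}{97} \approx 2.5383 \cdot 10^{9}$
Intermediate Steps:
$z{\left(k \right)} = \left(-4 + k\right)^{2}$
$r{\left(Q \right)} = Q$ ($r{\left(Q \right)} = Q - \left(-4 + 4\right)^{2} = Q - 0^{2} = Q - 0 = Q + 0 = Q$)
$\left(-34094 - 39150\right) \left(p{\left(-134,r{\left(-6 \right)} \right)} - 34656\right) = \left(-34094 - 39150\right) \left(\frac{1}{-60 - 134} - 34656\right) = - 73244 \left(\frac{1}{-194} - 34656\right) = - 73244 \left(- \frac{1}{194} - 34656\right) = \left(-73244\right) \left(- \frac{6723265}{194}\right) = \frac{246219410830}{97}$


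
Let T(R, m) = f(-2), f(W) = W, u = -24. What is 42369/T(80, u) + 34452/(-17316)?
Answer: -20381403/962 ≈ -21187.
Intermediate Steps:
T(R, m) = -2
42369/T(80, u) + 34452/(-17316) = 42369/(-2) + 34452/(-17316) = 42369*(-½) + 34452*(-1/17316) = -42369/2 - 957/481 = -20381403/962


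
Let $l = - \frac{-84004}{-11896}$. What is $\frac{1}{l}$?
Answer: $- \frac{2974}{21001} \approx -0.14161$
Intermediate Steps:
$l = - \frac{21001}{2974}$ ($l = - \frac{\left(-84004\right) \left(-1\right)}{11896} = \left(-1\right) \frac{21001}{2974} = - \frac{21001}{2974} \approx -7.0615$)
$\frac{1}{l} = \frac{1}{- \frac{21001}{2974}} = - \frac{2974}{21001}$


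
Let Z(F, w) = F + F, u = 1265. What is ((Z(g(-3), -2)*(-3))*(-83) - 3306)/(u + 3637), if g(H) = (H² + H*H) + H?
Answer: 694/817 ≈ 0.84945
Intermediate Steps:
g(H) = H + 2*H² (g(H) = (H² + H²) + H = 2*H² + H = H + 2*H²)
Z(F, w) = 2*F
((Z(g(-3), -2)*(-3))*(-83) - 3306)/(u + 3637) = (((2*(-3*(1 + 2*(-3))))*(-3))*(-83) - 3306)/(1265 + 3637) = (((2*(-3*(1 - 6)))*(-3))*(-83) - 3306)/4902 = (((2*(-3*(-5)))*(-3))*(-83) - 3306)*(1/4902) = (((2*15)*(-3))*(-83) - 3306)*(1/4902) = ((30*(-3))*(-83) - 3306)*(1/4902) = (-90*(-83) - 3306)*(1/4902) = (7470 - 3306)*(1/4902) = 4164*(1/4902) = 694/817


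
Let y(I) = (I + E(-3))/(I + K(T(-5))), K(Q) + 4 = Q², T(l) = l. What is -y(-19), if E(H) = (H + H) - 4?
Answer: 29/2 ≈ 14.500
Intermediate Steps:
E(H) = -4 + 2*H (E(H) = 2*H - 4 = -4 + 2*H)
K(Q) = -4 + Q²
y(I) = (-10 + I)/(21 + I) (y(I) = (I + (-4 + 2*(-3)))/(I + (-4 + (-5)²)) = (I + (-4 - 6))/(I + (-4 + 25)) = (I - 10)/(I + 21) = (-10 + I)/(21 + I))
-y(-19) = -(-10 - 19)/(21 - 19) = -(-29)/2 = -1*(-29/2) = 29/2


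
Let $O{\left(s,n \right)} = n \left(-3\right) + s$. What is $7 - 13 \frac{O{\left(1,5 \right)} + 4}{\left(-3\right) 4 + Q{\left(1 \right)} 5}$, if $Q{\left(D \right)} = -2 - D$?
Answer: $\frac{59}{27} \approx 2.1852$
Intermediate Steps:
$O{\left(s,n \right)} = s - 3 n$ ($O{\left(s,n \right)} = - 3 n + s = s - 3 n$)
$7 - 13 \frac{O{\left(1,5 \right)} + 4}{\left(-3\right) 4 + Q{\left(1 \right)} 5} = 7 - 13 \frac{\left(1 - 15\right) + 4}{\left(-3\right) 4 + \left(-2 - 1\right) 5} = 7 - 13 \frac{\left(1 - 15\right) + 4}{-12 + \left(-2 - 1\right) 5} = 7 - 13 \frac{-14 + 4}{-12 - 15} = 7 - 13 \left(- \frac{10}{-12 - 15}\right) = 7 - 13 \left(- \frac{10}{-27}\right) = 7 - 13 \left(\left(-10\right) \left(- \frac{1}{27}\right)\right) = 7 - \frac{130}{27} = \frac{59}{27}$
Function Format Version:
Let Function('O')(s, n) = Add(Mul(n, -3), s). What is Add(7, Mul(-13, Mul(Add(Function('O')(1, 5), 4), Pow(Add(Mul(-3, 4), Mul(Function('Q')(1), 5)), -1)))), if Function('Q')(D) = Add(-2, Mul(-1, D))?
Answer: Rational(59, 27) ≈ 2.1852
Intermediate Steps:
Function('O')(s, n) = Add(s, Mul(-3, n)) (Function('O')(s, n) = Add(Mul(-3, n), s) = Add(s, Mul(-3, n)))
Add(7, Mul(-13, Mul(Add(Function('O')(1, 5), 4), Pow(Add(Mul(-3, 4), Mul(Function('Q')(1), 5)), -1)))) = Add(7, Mul(-13, Mul(Add(Add(1, Mul(-3, 5)), 4), Pow(Add(Mul(-3, 4), Mul(Add(-2, Mul(-1, 1)), 5)), -1)))) = Add(7, Mul(-13, Mul(Add(Add(1, -15), 4), Pow(Add(-12, Mul(Add(-2, -1), 5)), -1)))) = Add(7, Mul(-13, Mul(Add(-14, 4), Pow(Add(-12, Mul(-3, 5)), -1)))) = Add(7, Mul(-13, Mul(-10, Pow(Add(-12, -15), -1)))) = Add(7, Mul(-13, Mul(-10, Pow(-27, -1)))) = Add(7, Mul(-13, Mul(-10, Rational(-1, 27)))) = Add(7, Mul(-13, Rational(10, 27))) = Add(7, Rational(-130, 27)) = Rational(59, 27)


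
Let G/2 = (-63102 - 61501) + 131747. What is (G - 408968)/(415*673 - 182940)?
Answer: -78936/19271 ≈ -4.0961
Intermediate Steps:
G = 14288 (G = 2*((-63102 - 61501) + 131747) = 2*(-124603 + 131747) = 2*7144 = 14288)
(G - 408968)/(415*673 - 182940) = (14288 - 408968)/(415*673 - 182940) = -394680/(279295 - 182940) = -394680/96355 = -394680*1/96355 = -78936/19271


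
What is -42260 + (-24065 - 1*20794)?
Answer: -87119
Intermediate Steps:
-42260 + (-24065 - 1*20794) = -42260 + (-24065 - 20794) = -42260 - 44859 = -87119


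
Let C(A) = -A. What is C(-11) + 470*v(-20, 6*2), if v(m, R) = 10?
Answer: 4711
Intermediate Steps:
C(-11) + 470*v(-20, 6*2) = -1*(-11) + 470*10 = 11 + 4700 = 4711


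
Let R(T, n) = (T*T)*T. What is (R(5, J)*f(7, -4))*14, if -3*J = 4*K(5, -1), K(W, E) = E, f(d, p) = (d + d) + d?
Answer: 36750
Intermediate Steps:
f(d, p) = 3*d (f(d, p) = 2*d + d = 3*d)
J = 4/3 (J = -4*(-1)/3 = -⅓*(-4) = 4/3 ≈ 1.3333)
R(T, n) = T³ (R(T, n) = T²*T = T³)
(R(5, J)*f(7, -4))*14 = (5³*(3*7))*14 = (125*21)*14 = 2625*14 = 36750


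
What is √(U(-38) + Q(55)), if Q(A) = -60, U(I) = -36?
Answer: 4*I*√6 ≈ 9.798*I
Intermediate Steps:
√(U(-38) + Q(55)) = √(-36 - 60) = √(-96) = 4*I*√6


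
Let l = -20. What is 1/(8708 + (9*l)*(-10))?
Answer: 1/10508 ≈ 9.5166e-5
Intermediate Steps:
1/(8708 + (9*l)*(-10)) = 1/(8708 + (9*(-20))*(-10)) = 1/(8708 - 180*(-10)) = 1/(8708 + 1800) = 1/10508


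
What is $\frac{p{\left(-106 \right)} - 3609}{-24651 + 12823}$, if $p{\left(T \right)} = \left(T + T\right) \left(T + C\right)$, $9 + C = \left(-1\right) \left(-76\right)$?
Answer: $- \frac{4659}{11828} \approx -0.3939$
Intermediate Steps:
$C = 67$ ($C = -9 - -76 = -9 + 76 = 67$)
$p{\left(T \right)} = 2 T \left(67 + T\right)$ ($p{\left(T \right)} = \left(T + T\right) \left(T + 67\right) = 2 T \left(67 + T\right)$)
$\frac{p{\left(-106 \right)} - 3609}{-24651 + 12823} = \frac{2 \left(-106\right) \left(67 - 106\right) - 3609}{-24651 + 12823} = \frac{2 \left(-106\right) \left(-39\right) - 3609}{-11828} = \left(8268 - 3609\right) \left(- \frac{1}{11828}\right) = 4659 \left(- \frac{1}{11828}\right) = - \frac{4659}{11828}$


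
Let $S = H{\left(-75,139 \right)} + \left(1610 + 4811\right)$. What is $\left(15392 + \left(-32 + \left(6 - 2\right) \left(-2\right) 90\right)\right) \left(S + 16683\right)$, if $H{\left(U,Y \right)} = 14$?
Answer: $338447520$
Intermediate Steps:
$S = 6435$ ($S = 14 + \left(1610 + 4811\right) = 14 + 6421 = 6435$)
$\left(15392 + \left(-32 + \left(6 - 2\right) \left(-2\right) 90\right)\right) \left(S + 16683\right) = \left(15392 + \left(-32 + \left(6 - 2\right) \left(-2\right) 90\right)\right) \left(6435 + 16683\right) = \left(15392 + \left(-32 + 4 \left(-2\right) 90\right)\right) 23118 = \left(15392 - 752\right) 23118 = 14640 \cdot 23118 = 338447520$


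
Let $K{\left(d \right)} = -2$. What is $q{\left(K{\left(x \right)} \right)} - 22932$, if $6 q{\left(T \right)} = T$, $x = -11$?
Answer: $- \frac{68797}{3} \approx -22932.0$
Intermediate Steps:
$q{\left(T \right)} = \frac{T}{6}$
$q{\left(K{\left(x \right)} \right)} - 22932 = \frac{1}{6} \left(-2\right) - 22932 = - \frac{1}{3} - 22932 = - \frac{68797}{3}$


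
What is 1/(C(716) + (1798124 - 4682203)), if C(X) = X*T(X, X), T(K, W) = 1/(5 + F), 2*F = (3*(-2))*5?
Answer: -5/14420753 ≈ -3.4672e-7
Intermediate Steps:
F = -15 (F = ((3*(-2))*5)/2 = (-6*5)/2 = (½)*(-30) = -15)
T(K, W) = -⅒ (T(K, W) = 1/(5 - 15) = 1/(-10) = -⅒)
C(X) = -X/10 (C(X) = X*(-⅒) = -X/10)
1/(C(716) + (1798124 - 4682203)) = 1/(-⅒*716 + (1798124 - 4682203)) = 1/(-358/5 - 2884079) = 1/(-14420753/5) = -5/14420753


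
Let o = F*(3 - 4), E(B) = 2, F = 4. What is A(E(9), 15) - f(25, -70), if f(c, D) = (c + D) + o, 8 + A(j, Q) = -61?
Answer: -20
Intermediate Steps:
A(j, Q) = -69 (A(j, Q) = -8 - 61 = -69)
o = -4 (o = 4*(3 - 4) = 4*(-1) = -4)
f(c, D) = -4 + D + c (f(c, D) = (c + D) - 4 = (D + c) - 4 = -4 + D + c)
A(E(9), 15) - f(25, -70) = -69 - (-4 - 70 + 25) = -69 - 1*(-49) = -69 + 49 = -20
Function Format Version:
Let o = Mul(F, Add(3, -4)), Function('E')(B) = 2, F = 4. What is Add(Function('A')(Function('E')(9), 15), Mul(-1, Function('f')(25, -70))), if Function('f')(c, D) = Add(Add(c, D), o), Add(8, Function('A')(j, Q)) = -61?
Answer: -20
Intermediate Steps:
Function('A')(j, Q) = -69 (Function('A')(j, Q) = Add(-8, -61) = -69)
o = -4 (o = Mul(4, Add(3, -4)) = Mul(4, -1) = -4)
Function('f')(c, D) = Add(-4, D, c) (Function('f')(c, D) = Add(Add(c, D), -4) = Add(Add(D, c), -4) = Add(-4, D, c))
Add(Function('A')(Function('E')(9), 15), Mul(-1, Function('f')(25, -70))) = Add(-69, Mul(-1, Add(-4, -70, 25))) = Add(-69, Mul(-1, -49)) = Add(-69, 49) = -20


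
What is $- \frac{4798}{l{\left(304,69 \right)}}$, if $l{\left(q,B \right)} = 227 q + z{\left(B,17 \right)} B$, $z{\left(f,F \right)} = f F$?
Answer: $- \frac{4798}{149945} \approx -0.031998$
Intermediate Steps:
$z{\left(f,F \right)} = F f$
$l{\left(q,B \right)} = 17 B^{2} + 227 q$ ($l{\left(q,B \right)} = 227 q + 17 B B = 227 q + 17 B^{2} = 17 B^{2} + 227 q$)
$- \frac{4798}{l{\left(304,69 \right)}} = - \frac{4798}{17 \cdot 69^{2} + 227 \cdot 304} = - \frac{4798}{17 \cdot 4761 + 69008} = - \frac{4798}{80937 + 69008} = - \frac{4798}{149945}$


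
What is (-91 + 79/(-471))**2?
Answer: 1843843600/221841 ≈ 8311.5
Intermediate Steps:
(-91 + 79/(-471))**2 = (-91 + 79*(-1/471))**2 = (-91 - 79/471)**2 = (-42940/471)**2 = 1843843600/221841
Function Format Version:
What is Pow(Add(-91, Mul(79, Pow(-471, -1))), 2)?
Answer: Rational(1843843600, 221841) ≈ 8311.5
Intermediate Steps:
Pow(Add(-91, Mul(79, Pow(-471, -1))), 2) = Pow(Add(-91, Mul(79, Rational(-1, 471))), 2) = Pow(Add(-91, Rational(-79, 471)), 2) = Pow(Rational(-42940, 471), 2) = Rational(1843843600, 221841)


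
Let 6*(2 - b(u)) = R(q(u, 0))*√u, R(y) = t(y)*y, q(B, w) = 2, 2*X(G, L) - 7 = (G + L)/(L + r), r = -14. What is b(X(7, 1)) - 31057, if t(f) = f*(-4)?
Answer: -31055 + 4*√2158/39 ≈ -31050.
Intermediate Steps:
X(G, L) = 7/2 + (G + L)/(2*(-14 + L)) (X(G, L) = 7/2 + ((G + L)/(L - 14))/2 = 7/2 + ((G + L)/(-14 + L))/2 = 7/2 + (G + L)/(2*(-14 + L)))
t(f) = -4*f
R(y) = -4*y² (R(y) = (-4*y)*y = -4*y²)
b(u) = 2 + 8*√u/3 (b(u) = 2 - (-4*2²)*√u/6 = 2 - (-4*4)*√u/6 = 2 - (-8)*√u/3 = 2 + 8*√u/3)
b(X(7, 1)) - 31057 = (2 + 8*√((-98 + 7 + 8*1)/(2*(-14 + 1)))/3) - 31057 = (2 + 8*√((½)*(-98 + 7 + 8)/(-13))/3) - 31057 = (2 + 8*√((½)*(-1/13)*(-83))/3) - 31057 = (2 + 8*√(83/26)/3) - 31057 = (2 + 8*(√2158/26)/3) - 31057 = (2 + 4*√2158/39) - 31057 = -31055 + 4*√2158/39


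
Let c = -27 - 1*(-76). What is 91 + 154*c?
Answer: 7637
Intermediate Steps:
c = 49 (c = -27 + 76 = 49)
91 + 154*c = 91 + 154*49 = 91 + 7546 = 7637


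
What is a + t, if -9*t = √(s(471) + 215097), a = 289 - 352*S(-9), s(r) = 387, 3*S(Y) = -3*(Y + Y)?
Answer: -6047 - 2*√53871/9 ≈ -6098.6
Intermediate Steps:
S(Y) = -2*Y (S(Y) = (-3*(Y + Y))/3 = (-6*Y)/3 = -2*Y)
a = -6047 (a = 289 - (-704)*(-9) = 289 - 352*18 = 289 - 6336 = -6047)
t = -2*√53871/9 (t = -√(387 + 215097)/9 = -2*√53871/9 ≈ -51.578)
a + t = -6047 - 2*√53871/9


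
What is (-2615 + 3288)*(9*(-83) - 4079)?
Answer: -3247898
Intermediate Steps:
(-2615 + 3288)*(9*(-83) - 4079) = 673*(-747 - 4079) = 673*(-4826) = -3247898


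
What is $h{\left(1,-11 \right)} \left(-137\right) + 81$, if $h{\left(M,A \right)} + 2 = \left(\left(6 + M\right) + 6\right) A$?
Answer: $19946$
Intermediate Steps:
$h{\left(M,A \right)} = -2 + A \left(12 + M\right)$ ($h{\left(M,A \right)} = -2 + \left(\left(6 + M\right) + 6\right) A = -2 + \left(12 + M\right) A = -2 + A \left(12 + M\right)$)
$h{\left(1,-11 \right)} \left(-137\right) + 81 = \left(-2 + 12 \left(-11\right) - 11\right) \left(-137\right) + 81 = \left(-2 - 132 - 11\right) \left(-137\right) + 81 = \left(-145\right) \left(-137\right) + 81 = 19865 + 81 = 19946$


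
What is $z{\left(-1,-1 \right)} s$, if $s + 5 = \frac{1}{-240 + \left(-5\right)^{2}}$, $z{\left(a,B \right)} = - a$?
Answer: $- \frac{1076}{215} \approx -5.0047$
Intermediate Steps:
$s = - \frac{1076}{215}$ ($s = -5 + \frac{1}{-240 + \left(-5\right)^{2}} = -5 + \frac{1}{-240 + 25} = -5 + \frac{1}{-215} = -5 - \frac{1}{215} = - \frac{1076}{215} \approx -5.0047$)
$z{\left(-1,-1 \right)} s = \left(-1\right) \left(-1\right) \left(- \frac{1076}{215}\right) = 1 \left(- \frac{1076}{215}\right) = - \frac{1076}{215}$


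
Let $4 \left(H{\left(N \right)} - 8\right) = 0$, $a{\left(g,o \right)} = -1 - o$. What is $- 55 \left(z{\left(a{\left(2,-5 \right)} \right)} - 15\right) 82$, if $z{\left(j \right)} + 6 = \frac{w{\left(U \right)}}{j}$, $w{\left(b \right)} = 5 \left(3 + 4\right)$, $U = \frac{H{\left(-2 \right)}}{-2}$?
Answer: $\frac{110495}{2} \approx 55248.0$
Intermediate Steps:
$H{\left(N \right)} = 8$ ($H{\left(N \right)} = 8 + \frac{1}{4} \cdot 0 = 8 + 0 = 8$)
$U = -4$ ($U = \frac{8}{-2} = 8 \left(- \frac{1}{2}\right) = -4$)
$w{\left(b \right)} = 35$ ($w{\left(b \right)} = 5 \cdot 7 = 35$)
$z{\left(j \right)} = -6 + \frac{35}{j}$
$- 55 \left(z{\left(a{\left(2,-5 \right)} \right)} - 15\right) 82 = - 55 \left(\left(-6 + \frac{35}{-1 - -5}\right) - 15\right) 82 = - 55 \left(\left(-6 + \frac{35}{-1 + 5}\right) - 15\right) 82 = - 55 \left(\left(-6 + \frac{35}{4}\right) - 15\right) 82 = - 55 \left(\frac{11}{4} - 15\right) 82 = \left(-55\right) \left(- \frac{49}{4}\right) 82 = \frac{2695}{4} \cdot 82 = \frac{110495}{2}$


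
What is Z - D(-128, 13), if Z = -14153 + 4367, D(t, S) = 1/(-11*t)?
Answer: -13778689/1408 ≈ -9786.0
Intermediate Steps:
D(t, S) = -1/(11*t)
Z = -9786
Z - D(-128, 13) = -9786 - (-1)/(11*(-128)) = -9786 - (-1)*(-1)/(11*128) = -9786 - 1*1/1408 = -9786 - 1/1408 = -13778689/1408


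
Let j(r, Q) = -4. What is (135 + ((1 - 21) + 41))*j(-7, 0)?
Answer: -624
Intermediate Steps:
(135 + ((1 - 21) + 41))*j(-7, 0) = (135 + ((1 - 21) + 41))*(-4) = (135 + (-20 + 41))*(-4) = (135 + 21)*(-4) = 156*(-4) = -624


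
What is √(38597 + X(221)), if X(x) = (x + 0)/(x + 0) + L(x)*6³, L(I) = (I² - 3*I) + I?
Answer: √10492782 ≈ 3239.3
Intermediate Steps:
L(I) = I² - 2*I
X(x) = 1 + 216*x*(-2 + x) (X(x) = (x + 0)/(x + 0) + (x*(-2 + x))*6³ = x/x + (x*(-2 + x))*216 = 1 + 216*x*(-2 + x))
√(38597 + X(221)) = √(38597 + (1 + 216*221*(-2 + 221))) = √(38597 + (1 + 216*221*219)) = √(38597 + (1 + 10454184)) = √(38597 + 10454185) = √10492782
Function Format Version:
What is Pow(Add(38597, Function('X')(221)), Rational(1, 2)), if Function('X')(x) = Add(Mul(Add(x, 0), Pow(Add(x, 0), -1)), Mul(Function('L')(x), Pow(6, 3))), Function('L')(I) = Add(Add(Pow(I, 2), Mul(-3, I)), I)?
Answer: Pow(10492782, Rational(1, 2)) ≈ 3239.3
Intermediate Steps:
Function('L')(I) = Add(Pow(I, 2), Mul(-2, I))
Function('X')(x) = Add(1, Mul(216, x, Add(-2, x))) (Function('X')(x) = Add(Mul(Add(x, 0), Pow(Add(x, 0), -1)), Mul(Mul(x, Add(-2, x)), Pow(6, 3))) = Add(Mul(x, Pow(x, -1)), Mul(Mul(x, Add(-2, x)), 216)) = Add(1, Mul(216, x, Add(-2, x))))
Pow(Add(38597, Function('X')(221)), Rational(1, 2)) = Pow(Add(38597, Add(1, Mul(216, 221, Add(-2, 221)))), Rational(1, 2)) = Pow(Add(38597, Add(1, Mul(216, 221, 219))), Rational(1, 2)) = Pow(Add(38597, Add(1, 10454184)), Rational(1, 2)) = Pow(Add(38597, 10454185), Rational(1, 2)) = Pow(10492782, Rational(1, 2))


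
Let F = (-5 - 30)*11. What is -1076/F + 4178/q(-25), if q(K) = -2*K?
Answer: 166233/1925 ≈ 86.355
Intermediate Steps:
F = -385 (F = -35*11 = -385)
-1076/F + 4178/q(-25) = -1076/(-385) + 4178/((-2*(-25))) = -1076*(-1/385) + 4178/50 = 1076/385 + 4178*(1/50) = 1076/385 + 2089/25 = 166233/1925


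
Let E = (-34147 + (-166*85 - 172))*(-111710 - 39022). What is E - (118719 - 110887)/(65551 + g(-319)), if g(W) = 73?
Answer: 59880259628705/8203 ≈ 7.2998e+9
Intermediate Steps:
E = 7299800028 (E = (-34147 + (-14110 - 172))*(-150732) = (-34147 - 14282)*(-150732) = -48429*(-150732) = 7299800028)
E - (118719 - 110887)/(65551 + g(-319)) = 7299800028 - (118719 - 110887)/(65551 + 73) = 7299800028 - 7832/65624 = 7299800028 - 1*979/8203 = 7299800028 - 979/8203 = 59880259628705/8203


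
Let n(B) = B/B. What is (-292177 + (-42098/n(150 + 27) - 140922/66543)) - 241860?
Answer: -12779297409/22181 ≈ -5.7614e+5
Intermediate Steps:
n(B) = 1
(-292177 + (-42098/n(150 + 27) - 140922/66543)) - 241860 = (-292177 + (-42098/1 - 140922/66543)) - 241860 = (-292177 + (-42098*1 - 140922*1/66543)) - 241860 = (-292177 + (-42098 - 46974/22181)) - 241860 = (-292177 - 933822712/22181) - 241860 = -7414600749/22181 - 241860 = -12779297409/22181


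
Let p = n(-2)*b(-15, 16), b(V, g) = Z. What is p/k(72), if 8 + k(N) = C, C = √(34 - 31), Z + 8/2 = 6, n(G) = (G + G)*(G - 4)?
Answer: -384/61 - 48*√3/61 ≈ -7.6580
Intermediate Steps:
n(G) = 2*G*(-4 + G) (n(G) = (2*G)*(-4 + G) = 2*G*(-4 + G))
Z = 2 (Z = -4 + 6 = 2)
b(V, g) = 2
C = √3 ≈ 1.7320
k(N) = -8 + √3
p = 48 (p = (2*(-2)*(-4 - 2))*2 = (2*(-2)*(-6))*2 = 24*2 = 48)
p/k(72) = 48/(-8 + √3)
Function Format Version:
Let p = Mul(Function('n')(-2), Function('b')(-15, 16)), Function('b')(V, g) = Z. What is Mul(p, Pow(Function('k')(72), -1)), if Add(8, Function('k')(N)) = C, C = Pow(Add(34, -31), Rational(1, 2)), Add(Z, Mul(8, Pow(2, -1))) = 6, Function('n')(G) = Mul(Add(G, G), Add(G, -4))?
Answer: Add(Rational(-384, 61), Mul(Rational(-48, 61), Pow(3, Rational(1, 2)))) ≈ -7.6580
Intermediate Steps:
Function('n')(G) = Mul(2, G, Add(-4, G)) (Function('n')(G) = Mul(Mul(2, G), Add(-4, G)) = Mul(2, G, Add(-4, G)))
Z = 2 (Z = Add(-4, 6) = 2)
Function('b')(V, g) = 2
C = Pow(3, Rational(1, 2)) ≈ 1.7320
Function('k')(N) = Add(-8, Pow(3, Rational(1, 2)))
p = 48 (p = Mul(Mul(2, -2, Add(-4, -2)), 2) = Mul(Mul(2, -2, -6), 2) = Mul(24, 2) = 48)
Mul(p, Pow(Function('k')(72), -1)) = Mul(48, Pow(Add(-8, Pow(3, Rational(1, 2))), -1))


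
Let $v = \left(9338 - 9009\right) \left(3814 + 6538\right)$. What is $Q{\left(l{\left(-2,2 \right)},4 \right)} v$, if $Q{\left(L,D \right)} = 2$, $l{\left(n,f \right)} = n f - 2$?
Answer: $6811616$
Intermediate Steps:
$l{\left(n,f \right)} = -2 + f n$ ($l{\left(n,f \right)} = f n - 2 = -2 + f n$)
$v = 3405808$ ($v = 329 \cdot 10352 = 3405808$)
$Q{\left(l{\left(-2,2 \right)},4 \right)} v = 2 \cdot 3405808 = 6811616$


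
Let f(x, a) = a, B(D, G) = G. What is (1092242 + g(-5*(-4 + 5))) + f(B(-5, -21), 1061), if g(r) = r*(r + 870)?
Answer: 1088978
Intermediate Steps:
g(r) = r*(870 + r)
(1092242 + g(-5*(-4 + 5))) + f(B(-5, -21), 1061) = (1092242 + (-5*(-4 + 5))*(870 - 5*(-4 + 5))) + 1061 = (1092242 + (-5*1)*(870 - 5*1)) + 1061 = (1092242 - 5*(870 - 5)) + 1061 = (1092242 - 5*865) + 1061 = (1092242 - 4325) + 1061 = 1087917 + 1061 = 1088978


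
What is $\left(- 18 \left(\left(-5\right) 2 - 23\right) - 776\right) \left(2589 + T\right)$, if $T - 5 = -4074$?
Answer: $269360$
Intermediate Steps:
$T = -4069$ ($T = 5 - 4074 = -4069$)
$\left(- 18 \left(\left(-5\right) 2 - 23\right) - 776\right) \left(2589 + T\right) = \left(- 18 \left(\left(-5\right) 2 - 23\right) - 776\right) \left(2589 - 4069\right) = \left(- 18 \left(-10 - 23\right) - 776\right) \left(-1480\right) = \left(\left(-18\right) \left(-33\right) - 776\right) \left(-1480\right) = \left(594 - 776\right) \left(-1480\right) = \left(-182\right) \left(-1480\right) = 269360$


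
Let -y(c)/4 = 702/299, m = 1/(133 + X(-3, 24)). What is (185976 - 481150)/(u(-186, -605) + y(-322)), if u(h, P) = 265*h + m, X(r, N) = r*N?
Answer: 414129122/69167023 ≈ 5.9874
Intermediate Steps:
X(r, N) = N*r
m = 1/61 (m = 1/(133 + 24*(-3)) = 1/(133 - 72) = 1/61 ≈ 0.016393)
u(h, P) = 1/61 + 265*h (u(h, P) = 265*h + 1/61 = 1/61 + 265*h)
y(c) = -216/23 (y(c) = -2808/299 = -4*54/23 = -216/23)
(185976 - 481150)/(u(-186, -605) + y(-322)) = (185976 - 481150)/((1/61 + 265*(-186)) - 216/23) = -295174/((1/61 - 49290) - 216/23) = -295174/(-3006689/61 - 216/23) = -295174/(-69167023/1403) = -295174*(-1403/69167023) = 414129122/69167023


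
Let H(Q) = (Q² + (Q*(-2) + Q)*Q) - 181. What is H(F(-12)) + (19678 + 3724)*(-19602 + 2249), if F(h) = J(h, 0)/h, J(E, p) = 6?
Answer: -406095087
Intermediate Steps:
F(h) = 6/h
H(Q) = -181 (H(Q) = (Q² + (-2*Q + Q)*Q) - 181 = (Q² + (-Q)*Q) - 181 = (Q² - Q²) - 181 = 0 - 181 = -181)
H(F(-12)) + (19678 + 3724)*(-19602 + 2249) = -181 + (19678 + 3724)*(-19602 + 2249) = -181 + 23402*(-17353) = -181 - 406094906 = -406095087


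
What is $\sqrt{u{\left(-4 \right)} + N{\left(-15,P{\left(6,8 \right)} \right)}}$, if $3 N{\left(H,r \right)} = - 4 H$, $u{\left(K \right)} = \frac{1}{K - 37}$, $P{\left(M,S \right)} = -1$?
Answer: $\frac{3 \sqrt{3731}}{41} \approx 4.4694$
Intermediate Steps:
$u{\left(K \right)} = \frac{1}{-37 + K}$
$N{\left(H,r \right)} = - \frac{4 H}{3}$ ($N{\left(H,r \right)} = \frac{\left(-4\right) H}{3} = - \frac{4 H}{3}$)
$\sqrt{u{\left(-4 \right)} + N{\left(-15,P{\left(6,8 \right)} \right)}} = \sqrt{\frac{1}{-37 - 4} - -20} = \sqrt{\frac{1}{-41} + 20} = \sqrt{- \frac{1}{41} + 20} = \sqrt{\frac{819}{41}} = \frac{3 \sqrt{3731}}{41}$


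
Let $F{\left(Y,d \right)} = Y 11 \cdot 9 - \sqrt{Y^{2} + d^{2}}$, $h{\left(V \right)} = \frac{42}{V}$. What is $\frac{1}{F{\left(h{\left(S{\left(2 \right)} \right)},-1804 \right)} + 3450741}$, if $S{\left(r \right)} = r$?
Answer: $\frac{3452820}{11921962697543} + \frac{\sqrt{3254857}}{11921962697543} \approx 2.8977 \cdot 10^{-7}$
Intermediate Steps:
$F{\left(Y,d \right)} = - \sqrt{Y^{2} + d^{2}} + 99 Y$ ($F{\left(Y,d \right)} = 11 Y 9 - \sqrt{Y^{2} + d^{2}} = 99 Y - \sqrt{Y^{2} + d^{2}} = - \sqrt{Y^{2} + d^{2}} + 99 Y$)
$\frac{1}{F{\left(h{\left(S{\left(2 \right)} \right)},-1804 \right)} + 3450741} = \frac{1}{\left(- \sqrt{\left(\frac{42}{2}\right)^{2} + \left(-1804\right)^{2}} + 99 \cdot \frac{42}{2}\right) + 3450741} = \frac{1}{\left(- \sqrt{\left(42 \cdot \frac{1}{2}\right)^{2} + 3254416} + 99 \cdot 42 \cdot \frac{1}{2}\right) + 3450741} = \frac{1}{\left(- \sqrt{21^{2} + 3254416} + 99 \cdot 21\right) + 3450741} = \frac{1}{\left(- \sqrt{441 + 3254416} + 2079\right) + 3450741} = \frac{1}{\left(- \sqrt{3254857} + 2079\right) + 3450741} = \frac{1}{\left(2079 - \sqrt{3254857}\right) + 3450741} = \frac{1}{3452820 - \sqrt{3254857}}$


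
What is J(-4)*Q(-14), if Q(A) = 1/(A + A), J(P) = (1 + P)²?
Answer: -9/28 ≈ -0.32143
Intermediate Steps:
Q(A) = 1/(2*A)
J(-4)*Q(-14) = (1 - 4)²*((½)/(-14)) = (-3)²*((½)*(-1/14)) = 9*(-1/28) = -9/28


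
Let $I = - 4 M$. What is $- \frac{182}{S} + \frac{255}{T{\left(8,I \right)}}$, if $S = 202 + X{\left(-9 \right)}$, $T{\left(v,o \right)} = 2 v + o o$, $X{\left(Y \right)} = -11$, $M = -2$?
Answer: $\frac{6829}{3056} \approx 2.2346$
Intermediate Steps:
$I = 8$ ($I = \left(-4\right) \left(-2\right) = 8$)
$T{\left(v,o \right)} = o^{2} + 2 v$ ($T{\left(v,o \right)} = 2 v + o^{2} = o^{2} + 2 v$)
$S = 191$ ($S = 202 - 11 = 191$)
$- \frac{182}{S} + \frac{255}{T{\left(8,I \right)}} = - \frac{182}{191} + \frac{255}{8^{2} + 2 \cdot 8} = \left(-182\right) \frac{1}{191} + \frac{255}{64 + 16} = - \frac{182}{191} + \frac{255}{80} = - \frac{182}{191} + 255 \cdot \frac{1}{80} = - \frac{182}{191} + \frac{51}{16} = \frac{6829}{3056}$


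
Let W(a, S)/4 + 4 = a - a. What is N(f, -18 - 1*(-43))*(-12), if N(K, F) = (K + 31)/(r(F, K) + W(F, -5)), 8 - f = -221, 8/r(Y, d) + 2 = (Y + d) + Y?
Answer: 108030/553 ≈ 195.35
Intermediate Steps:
W(a, S) = -16 (W(a, S) = -16 + 4*(a - a) = -16 + 4*0 = -16 + 0 = -16)
r(Y, d) = 8/(-2 + d + 2*Y) (r(Y, d) = 8/(-2 + ((Y + d) + Y)) = 8/(-2 + (d + 2*Y)) = 8/(-2 + d + 2*Y))
f = 229 (f = 8 - 1*(-221) = 8 + 221 = 229)
N(K, F) = (31 + K)/(-16 + 8/(-2 + K + 2*F)) (N(K, F) = (K + 31)/(8/(-2 + K + 2*F) - 16) = (31 + K)/(-16 + 8/(-2 + K + 2*F)))
N(f, -18 - 1*(-43))*(-12) = -(31 + 229)*(-2 + 229 + 2*(-18 - 1*(-43)))/(-40 + 16*229 + 32*(-18 - 1*(-43)))*(-12) = -1*260*(-2 + 229 + 2*(-18 + 43))/(-40 + 3664 + 32*(-18 + 43))*(-12) = -1*260*(-2 + 229 + 2*25)/(-40 + 3664 + 32*25)*(-12) = -1*260*(-2 + 229 + 50)/(-40 + 3664 + 800)*(-12) = -1*260*277/4424*(-12) = -1*1/4424*260*277*(-12) = -18005/1106*(-12) = 108030/553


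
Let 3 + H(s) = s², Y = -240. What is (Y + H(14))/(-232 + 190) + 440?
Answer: 18527/42 ≈ 441.12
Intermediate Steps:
H(s) = -3 + s²
(Y + H(14))/(-232 + 190) + 440 = (-240 + (-3 + 14²))/(-232 + 190) + 440 = (-240 + (-3 + 196))/(-42) + 440 = (-240 + 193)*(-1/42) + 440 = -47*(-1/42) + 440 = 47/42 + 440 = 18527/42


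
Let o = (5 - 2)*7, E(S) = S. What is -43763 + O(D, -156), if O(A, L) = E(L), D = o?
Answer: -43919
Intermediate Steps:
o = 21 (o = 3*7 = 21)
D = 21
O(A, L) = L
-43763 + O(D, -156) = -43763 - 156 = -43919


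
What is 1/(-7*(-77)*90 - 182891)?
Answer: -1/134381 ≈ -7.4415e-6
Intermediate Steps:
1/(-7*(-77)*90 - 182891) = 1/(539*90 - 182891) = 1/(48510 - 182891) = 1/(-134381) = -1/134381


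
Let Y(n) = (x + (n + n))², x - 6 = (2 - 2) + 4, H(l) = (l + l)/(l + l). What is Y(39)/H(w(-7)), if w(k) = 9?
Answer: 7744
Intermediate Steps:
H(l) = 1 (H(l) = (2*l)/((2*l)) = (2*l)*(1/(2*l)) = 1)
x = 10 (x = 6 + ((2 - 2) + 4) = 6 + (0 + 4) = 6 + 4 = 10)
Y(n) = (10 + 2*n)² (Y(n) = (10 + (n + n))² = (10 + 2*n)²)
Y(39)/H(w(-7)) = (4*(5 + 39)²)/1 = (4*44²)*1 = (4*1936)*1 = 7744*1 = 7744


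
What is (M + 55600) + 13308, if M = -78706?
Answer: -9798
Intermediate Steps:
(M + 55600) + 13308 = (-78706 + 55600) + 13308 = -23106 + 13308 = -9798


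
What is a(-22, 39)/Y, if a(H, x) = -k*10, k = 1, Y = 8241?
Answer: -10/8241 ≈ -0.0012134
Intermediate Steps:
a(H, x) = -10
a(-22, 39)/Y = -10/8241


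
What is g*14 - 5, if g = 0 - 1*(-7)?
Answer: 93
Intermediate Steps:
g = 7 (g = 0 + 7 = 7)
g*14 - 5 = 7*14 - 5 = 98 - 5 = 93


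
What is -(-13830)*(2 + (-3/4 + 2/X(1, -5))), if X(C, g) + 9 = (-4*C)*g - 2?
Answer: 122165/6 ≈ 20361.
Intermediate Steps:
X(C, g) = -11 - 4*C*g (X(C, g) = -9 + ((-4*C)*g - 2) = -9 + (-4*C*g - 2) = -9 + (-2 - 4*C*g) = -11 - 4*C*g)
-(-13830)*(2 + (-3/4 + 2/X(1, -5))) = -(-13830)*(2 + (-3/4 + 2/(-11 - 4*1*(-5)))) = -(-13830)*(2 + (-3*¼ + 2/(-11 + 20))) = -(-13830)*(2 + (-¾ + 2/9)) = -(-13830)*(2 - 19/36) = -(-13830)*53/36 = -2766*(-265/36) = 122165/6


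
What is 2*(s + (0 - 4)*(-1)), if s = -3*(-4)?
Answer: 32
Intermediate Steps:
s = 12
2*(s + (0 - 4)*(-1)) = 2*(12 + (0 - 4)*(-1)) = 2*(12 - 4*(-1)) = 2*(12 + 4) = 2*16 = 32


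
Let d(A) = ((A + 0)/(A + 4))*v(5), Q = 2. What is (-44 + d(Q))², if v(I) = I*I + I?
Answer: 1156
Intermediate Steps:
v(I) = I + I² (v(I) = I² + I = I + I²)
d(A) = 30*A/(4 + A) (d(A) = ((A + 0)/(A + 4))*(5*(1 + 5)) = (A/(4 + A))*(5*6) = (A/(4 + A))*30 = 30*A/(4 + A))
(-44 + d(Q))² = (-44 + 30*2/(4 + 2))² = (-44 + 30*2/6)² = (-44 + 30*2*(⅙))² = (-44 + 10)² = (-34)² = 1156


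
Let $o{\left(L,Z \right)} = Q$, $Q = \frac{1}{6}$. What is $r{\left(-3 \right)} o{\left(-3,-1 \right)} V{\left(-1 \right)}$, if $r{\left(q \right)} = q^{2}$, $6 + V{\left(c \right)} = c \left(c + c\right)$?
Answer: $-6$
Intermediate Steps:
$Q = \frac{1}{6} \approx 0.16667$
$o{\left(L,Z \right)} = \frac{1}{6}$
$V{\left(c \right)} = -6 + 2 c^{2}$ ($V{\left(c \right)} = -6 + c \left(c + c\right) = -6 + c 2 c = -6 + 2 c^{2}$)
$r{\left(-3 \right)} o{\left(-3,-1 \right)} V{\left(-1 \right)} = \left(-3\right)^{2} \cdot \frac{1}{6} \left(-6 + 2 \left(-1\right)^{2}\right) = 9 \cdot \frac{1}{6} \left(-6 + 2 \cdot 1\right) = \frac{3 \left(-6 + 2\right)}{2} = \frac{3}{2} \left(-4\right) = -6$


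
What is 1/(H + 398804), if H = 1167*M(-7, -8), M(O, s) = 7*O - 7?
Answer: 1/333452 ≈ 2.9989e-6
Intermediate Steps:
M(O, s) = -7 + 7*O
H = -65352 (H = 1167*(-7 + 7*(-7)) = 1167*(-7 - 49) = 1167*(-56) = -65352)
1/(H + 398804) = 1/(-65352 + 398804) = 1/333452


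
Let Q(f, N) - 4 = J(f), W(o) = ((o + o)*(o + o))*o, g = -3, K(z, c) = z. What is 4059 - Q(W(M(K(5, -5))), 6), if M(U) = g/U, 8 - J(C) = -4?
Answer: 4043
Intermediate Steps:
J(C) = 12 (J(C) = 8 - 1*(-4) = 8 + 4 = 12)
M(U) = -3/U
W(o) = 4*o³ (W(o) = ((2*o)*(2*o))*o = (4*o²)*o = 4*o³)
Q(f, N) = 16 (Q(f, N) = 4 + 12 = 16)
4059 - Q(W(M(K(5, -5))), 6) = 4059 - 1*16 = 4059 - 16 = 4043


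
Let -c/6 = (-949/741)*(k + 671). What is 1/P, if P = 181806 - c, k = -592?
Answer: 19/3442780 ≈ 5.5188e-6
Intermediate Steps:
c = 11534/19 (c = -6*(-949/741)*(-592 + 671) = -6*(-949*1/741)*79 = -(-146)*79/19 = -6*(-5767/57) = 11534/19 ≈ 607.05)
P = 3442780/19 (P = 181806 - 1*11534/19 = 181806 - 11534/19 = 3442780/19 ≈ 1.8120e+5)
1/P = 1/(3442780/19) = 19/3442780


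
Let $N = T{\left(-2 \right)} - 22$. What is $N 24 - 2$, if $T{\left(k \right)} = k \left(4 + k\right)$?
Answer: $-626$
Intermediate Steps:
$N = -26$ ($N = - 2 \left(4 - 2\right) - 22 = \left(-2\right) 2 - 22 = -4 - 22 = -26$)
$N 24 - 2 = \left(-26\right) 24 - 2 = -624 - 2 = -626$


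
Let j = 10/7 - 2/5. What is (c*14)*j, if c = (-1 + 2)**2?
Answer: 72/5 ≈ 14.400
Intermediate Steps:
c = 1 (c = 1**2 = 1)
j = 36/35 (j = 10*(1/7) - 2*1/5 = 10/7 - 2/5 = 36/35 ≈ 1.0286)
(c*14)*j = (1*14)*(36/35) = 14*(36/35) = 72/5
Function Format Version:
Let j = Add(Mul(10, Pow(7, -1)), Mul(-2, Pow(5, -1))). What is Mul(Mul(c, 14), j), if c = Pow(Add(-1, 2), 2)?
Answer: Rational(72, 5) ≈ 14.400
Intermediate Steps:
c = 1 (c = Pow(1, 2) = 1)
j = Rational(36, 35) (j = Add(Mul(10, Rational(1, 7)), Mul(-2, Rational(1, 5))) = Add(Rational(10, 7), Rational(-2, 5)) = Rational(36, 35) ≈ 1.0286)
Mul(Mul(c, 14), j) = Mul(Mul(1, 14), Rational(36, 35)) = Mul(14, Rational(36, 35)) = Rational(72, 5)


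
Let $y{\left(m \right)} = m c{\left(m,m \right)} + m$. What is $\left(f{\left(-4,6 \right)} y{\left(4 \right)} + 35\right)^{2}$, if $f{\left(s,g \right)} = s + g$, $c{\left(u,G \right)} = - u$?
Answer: $121$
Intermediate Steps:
$y{\left(m \right)} = m - m^{2}$ ($y{\left(m \right)} = m \left(- m\right) + m = - m^{2} + m = m - m^{2}$)
$f{\left(s,g \right)} = g + s$
$\left(f{\left(-4,6 \right)} y{\left(4 \right)} + 35\right)^{2} = \left(\left(6 - 4\right) 4 \left(1 - 4\right) + 35\right)^{2} = \left(2 \cdot 4 \left(1 - 4\right) + 35\right)^{2} = \left(2 \cdot 4 \left(-3\right) + 35\right)^{2} = \left(2 \left(-12\right) + 35\right)^{2} = \left(-24 + 35\right)^{2} = 11^{2} = 121$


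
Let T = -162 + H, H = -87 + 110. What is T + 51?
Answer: -88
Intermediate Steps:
H = 23
T = -139 (T = -162 + 23 = -139)
T + 51 = -139 + 51 = -88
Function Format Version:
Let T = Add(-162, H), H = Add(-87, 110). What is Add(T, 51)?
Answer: -88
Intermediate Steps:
H = 23
T = -139 (T = Add(-162, 23) = -139)
Add(T, 51) = Add(-139, 51) = -88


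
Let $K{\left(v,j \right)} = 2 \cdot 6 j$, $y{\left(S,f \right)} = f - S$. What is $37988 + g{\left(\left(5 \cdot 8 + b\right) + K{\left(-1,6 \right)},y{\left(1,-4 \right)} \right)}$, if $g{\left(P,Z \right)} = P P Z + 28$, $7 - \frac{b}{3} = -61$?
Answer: $-461264$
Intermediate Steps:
$b = 204$ ($b = 21 - -183 = 21 + 183 = 204$)
$K{\left(v,j \right)} = 12 j$
$g{\left(P,Z \right)} = 28 + Z P^{2}$ ($g{\left(P,Z \right)} = P^{2} Z + 28 = Z P^{2} + 28 = 28 + Z P^{2}$)
$37988 + g{\left(\left(5 \cdot 8 + b\right) + K{\left(-1,6 \right)},y{\left(1,-4 \right)} \right)} = 37988 + \left(28 + \left(-4 - 1\right) \left(\left(5 \cdot 8 + 204\right) + 12 \cdot 6\right)^{2}\right) = 37988 + \left(28 + \left(-4 - 1\right) \left(\left(40 + 204\right) + 72\right)^{2}\right) = 37988 + \left(28 - 5 \left(244 + 72\right)^{2}\right) = 37988 + \left(28 - 5 \cdot 316^{2}\right) = 37988 + \left(28 - 499280\right) = 37988 - 499252 = -461264$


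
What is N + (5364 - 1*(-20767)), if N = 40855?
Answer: 66986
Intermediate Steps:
N + (5364 - 1*(-20767)) = 40855 + (5364 - 1*(-20767)) = 40855 + (5364 + 20767) = 40855 + 26131 = 66986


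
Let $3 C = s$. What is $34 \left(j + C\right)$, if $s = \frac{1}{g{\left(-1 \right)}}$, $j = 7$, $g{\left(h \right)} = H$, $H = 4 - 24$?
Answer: $\frac{7123}{30} \approx 237.43$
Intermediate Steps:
$H = -20$ ($H = 4 - 24 = -20$)
$g{\left(h \right)} = -20$
$s = - \frac{1}{20}$ ($s = \frac{1}{-20} = - \frac{1}{20} \approx -0.05$)
$C = - \frac{1}{60}$ ($C = \frac{1}{3} \left(- \frac{1}{20}\right) = - \frac{1}{60} \approx -0.016667$)
$34 \left(j + C\right) = 34 \left(7 - \frac{1}{60}\right) = 34 \cdot \frac{419}{60} = \frac{7123}{30}$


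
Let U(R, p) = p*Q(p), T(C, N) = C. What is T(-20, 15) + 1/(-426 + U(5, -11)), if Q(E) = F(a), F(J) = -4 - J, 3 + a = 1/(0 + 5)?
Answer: -41285/2064 ≈ -20.002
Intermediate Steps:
a = -14/5 (a = -3 + 1/(0 + 5) = -3 + 1/5 = -3 + ⅕ = -14/5 ≈ -2.8000)
Q(E) = -6/5 (Q(E) = -4 - 1*(-14/5) = -4 + 14/5 = -6/5)
U(R, p) = -6*p/5 (U(R, p) = p*(-6/5) = -6*p/5)
T(-20, 15) + 1/(-426 + U(5, -11)) = -20 + 1/(-426 - 6/5*(-11)) = -20 + 1/(-426 + 66/5) = -20 + 1/(-2064/5) = -20 - 5/2064 = -41285/2064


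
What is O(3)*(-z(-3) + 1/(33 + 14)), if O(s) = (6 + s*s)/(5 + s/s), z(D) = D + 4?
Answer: -115/47 ≈ -2.4468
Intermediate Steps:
z(D) = 4 + D
O(s) = 1 + s²/6 (O(s) = (6 + s²)/(5 + 1) = (6 + s²)/6 = (6 + s²)*(⅙) = 1 + s²/6)
O(3)*(-z(-3) + 1/(33 + 14)) = (1 + (⅙)*3²)*(-(4 - 3) + 1/(33 + 14)) = (1 + (⅙)*9)*(-1*1 + 1/47) = (1 + 3/2)*(-1 + 1/47) = (5/2)*(-46/47) = -115/47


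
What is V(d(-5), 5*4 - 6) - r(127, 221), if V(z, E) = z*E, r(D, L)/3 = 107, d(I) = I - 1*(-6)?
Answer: -307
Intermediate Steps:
d(I) = 6 + I (d(I) = I + 6 = 6 + I)
r(D, L) = 321 (r(D, L) = 3*107 = 321)
V(z, E) = E*z
V(d(-5), 5*4 - 6) - r(127, 221) = (5*4 - 6)*(6 - 5) - 1*321 = (20 - 6)*1 - 321 = 14*1 - 321 = 14 - 321 = -307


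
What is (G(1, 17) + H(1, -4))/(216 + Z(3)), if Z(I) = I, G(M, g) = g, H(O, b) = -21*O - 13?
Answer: -17/219 ≈ -0.077626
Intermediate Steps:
H(O, b) = -13 - 21*O
(G(1, 17) + H(1, -4))/(216 + Z(3)) = (17 + (-13 - 21*1))/(216 + 3) = (17 + (-13 - 21))/219 = (17 - 34)*(1/219) = -17*1/219 = -17/219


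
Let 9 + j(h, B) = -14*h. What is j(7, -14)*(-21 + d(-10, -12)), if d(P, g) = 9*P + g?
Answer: 13161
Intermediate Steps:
d(P, g) = g + 9*P
j(h, B) = -9 - 14*h
j(7, -14)*(-21 + d(-10, -12)) = (-9 - 14*7)*(-21 + (-12 + 9*(-10))) = (-9 - 98)*(-21 + (-12 - 90)) = -107*(-21 - 102) = -107*(-123) = 13161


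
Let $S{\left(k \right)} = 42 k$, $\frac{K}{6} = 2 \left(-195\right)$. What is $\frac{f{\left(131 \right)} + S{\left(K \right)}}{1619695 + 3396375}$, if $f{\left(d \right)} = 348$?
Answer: $- \frac{48966}{2508035} \approx -0.019524$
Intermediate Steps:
$K = -2340$ ($K = 6 \cdot 2 \left(-195\right) = 6 \left(-390\right) = -2340$)
$\frac{f{\left(131 \right)} + S{\left(K \right)}}{1619695 + 3396375} = \frac{348 + 42 \left(-2340\right)}{1619695 + 3396375} = \frac{348 - 98280}{5016070} = \left(-97932\right) \frac{1}{5016070} = - \frac{48966}{2508035}$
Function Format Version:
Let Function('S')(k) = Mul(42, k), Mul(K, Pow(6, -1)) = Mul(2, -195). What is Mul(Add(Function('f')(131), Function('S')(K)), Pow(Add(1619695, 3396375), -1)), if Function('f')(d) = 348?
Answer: Rational(-48966, 2508035) ≈ -0.019524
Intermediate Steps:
K = -2340 (K = Mul(6, Mul(2, -195)) = Mul(6, -390) = -2340)
Mul(Add(Function('f')(131), Function('S')(K)), Pow(Add(1619695, 3396375), -1)) = Mul(Add(348, Mul(42, -2340)), Pow(Add(1619695, 3396375), -1)) = Mul(Add(348, -98280), Pow(5016070, -1)) = Mul(-97932, Rational(1, 5016070)) = Rational(-48966, 2508035)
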